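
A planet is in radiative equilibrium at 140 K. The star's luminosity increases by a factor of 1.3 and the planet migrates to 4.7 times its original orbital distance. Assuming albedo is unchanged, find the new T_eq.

T_eq ∝ L^(1/4) · d^(−1/2).
T′ = 140 × 1.3^(1/4) / 4.7^(1/2) = 69.0 K.

T_eq ≈ 69.0 K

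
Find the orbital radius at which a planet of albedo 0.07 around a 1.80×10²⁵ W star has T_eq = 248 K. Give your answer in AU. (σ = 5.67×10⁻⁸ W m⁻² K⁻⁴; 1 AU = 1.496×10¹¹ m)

From T_eq⁴ = L(1−A)/(16πσd²): d = √[L(1−A)/(16πσT_eq⁴)].
d = √[1.80×10²⁵ × 0.93 / (16π × 5.67×10⁻⁸ × (248)⁴)] = 3.94×10¹⁰ m = 0.263 AU.

d ≈ 0.263 AU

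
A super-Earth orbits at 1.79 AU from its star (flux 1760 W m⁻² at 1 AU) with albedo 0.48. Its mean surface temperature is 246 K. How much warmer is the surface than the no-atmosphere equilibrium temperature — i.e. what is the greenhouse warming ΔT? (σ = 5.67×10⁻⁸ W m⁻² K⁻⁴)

ΔT ≈ 57.6 K

S = 1760/1.79² = 549.3 W m⁻².
T_eq = [S(1−A)/(4σ)]^(1/4) = [549.3×0.52/(4×5.67×10⁻⁸)]^(1/4) = 188.4 K.
ΔT = T_surf − T_eq = 246 − 188.4.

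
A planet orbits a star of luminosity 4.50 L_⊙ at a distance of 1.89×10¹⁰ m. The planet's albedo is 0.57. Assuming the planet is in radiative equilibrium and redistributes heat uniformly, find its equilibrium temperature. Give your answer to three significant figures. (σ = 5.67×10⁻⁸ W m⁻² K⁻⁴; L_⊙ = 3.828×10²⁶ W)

T_eq ≈ 924 K

L = 4.50 × 3.828×10²⁶ = 1.72×10²⁷ W.
Flux: S = L/(4πd²) = 1.72×10²⁷/(4π×(1.89×10¹⁰)²) = 3.84×10⁵ W m⁻².
Energy balance: absorbed = emitted ⇒ πR²·S(1−A) = 4πR²·σT_eq⁴, so T_eq⁴ = S(1−A)/(4σ).
T_eq = [3.84×10⁵ × 0.43 / (4 × 5.67×10⁻⁸)]^(1/4) = (7.28×10¹¹)^(1/4) = 924 K.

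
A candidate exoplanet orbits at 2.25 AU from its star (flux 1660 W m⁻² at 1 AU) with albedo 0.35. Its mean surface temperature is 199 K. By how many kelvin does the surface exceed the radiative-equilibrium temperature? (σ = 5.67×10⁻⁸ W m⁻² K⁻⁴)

S = 1660/2.25² = 327.9 W m⁻².
T_eq = [S(1−A)/(4σ)]^(1/4) = [327.9×0.65/(4×5.67×10⁻⁸)]^(1/4) = 175.1 K.
ΔT = T_surf − T_eq = 199 − 175.1.

ΔT ≈ 23.9 K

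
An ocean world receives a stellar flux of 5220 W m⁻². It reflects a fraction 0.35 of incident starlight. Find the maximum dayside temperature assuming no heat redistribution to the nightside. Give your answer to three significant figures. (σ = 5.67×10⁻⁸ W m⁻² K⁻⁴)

With no redistribution each surface element balances locally: S(1−A) = σT⁴.
T = [5220 × 0.65 / 5.67×10⁻⁸]^(1/4) = (5.98×10¹⁰)^(1/4) = 495 K.

T_ss ≈ 495 K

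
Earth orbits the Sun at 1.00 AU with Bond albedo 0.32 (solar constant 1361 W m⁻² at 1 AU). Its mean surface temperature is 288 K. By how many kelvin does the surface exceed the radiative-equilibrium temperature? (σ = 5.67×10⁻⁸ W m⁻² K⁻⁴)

S = 1361/1.00² = 1361 W m⁻².
T_eq = [S(1−A)/(4σ)]^(1/4) = [1361×0.68/(4×5.67×10⁻⁸)]^(1/4) = 252.7 K.
ΔT = T_surf − T_eq = 288 − 252.7.

ΔT ≈ 35.3 K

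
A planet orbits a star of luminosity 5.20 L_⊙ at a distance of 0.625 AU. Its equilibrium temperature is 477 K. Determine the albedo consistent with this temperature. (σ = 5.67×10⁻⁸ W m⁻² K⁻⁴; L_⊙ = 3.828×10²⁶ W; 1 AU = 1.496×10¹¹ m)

d = 0.625 AU = 9.35×10¹⁰ m.
L = 5.20 × 3.828×10²⁶ = 1.99×10²⁷ W.
Flux: S = L/(4πd²) = 1.99×10²⁷/(4π×(9.35×10¹⁰)²) = 1.81×10⁴ W m⁻².
From T_eq⁴ = S(1−A)/(4σ): 1−A = 4σT_eq⁴/S.
1−A = 4 × 5.67×10⁻⁸ × (477)⁴ / 1.81×10⁴ = 0.648.

A ≈ 0.35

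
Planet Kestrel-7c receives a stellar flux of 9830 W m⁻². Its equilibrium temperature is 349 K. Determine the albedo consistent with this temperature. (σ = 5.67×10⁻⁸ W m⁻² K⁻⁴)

From T_eq⁴ = S(1−A)/(4σ): 1−A = 4σT_eq⁴/S.
1−A = 4 × 5.67×10⁻⁸ × (349)⁴ / 9830 = 0.342.

A ≈ 0.66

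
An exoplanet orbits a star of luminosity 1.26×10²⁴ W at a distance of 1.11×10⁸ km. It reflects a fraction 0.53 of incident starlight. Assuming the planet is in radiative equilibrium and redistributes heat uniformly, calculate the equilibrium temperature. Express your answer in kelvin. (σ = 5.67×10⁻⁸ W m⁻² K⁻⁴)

T_eq ≈ 64.1 K

d = 1.11×10⁸ km = 1.11×10¹¹ m.
Flux: S = L/(4πd²) = 1.26×10²⁴/(4π×(1.11×10¹¹)²) = 8.14 W m⁻².
Energy balance: absorbed = emitted ⇒ πR²·S(1−A) = 4πR²·σT_eq⁴, so T_eq⁴ = S(1−A)/(4σ).
T_eq = [8.14 × 0.47 / (4 × 5.67×10⁻⁸)]^(1/4) = (1.69×10⁷)^(1/4) = 64.1 K.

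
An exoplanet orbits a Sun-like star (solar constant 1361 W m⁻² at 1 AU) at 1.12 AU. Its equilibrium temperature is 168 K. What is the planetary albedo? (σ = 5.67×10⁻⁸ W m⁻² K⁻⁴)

A ≈ 0.83

Flux at 1.12 AU: S = 1361/1.12² = 1080 W m⁻².
From T_eq⁴ = S(1−A)/(4σ): 1−A = 4σT_eq⁴/S.
1−A = 4 × 5.67×10⁻⁸ × (168)⁴ / 1080 = 0.167.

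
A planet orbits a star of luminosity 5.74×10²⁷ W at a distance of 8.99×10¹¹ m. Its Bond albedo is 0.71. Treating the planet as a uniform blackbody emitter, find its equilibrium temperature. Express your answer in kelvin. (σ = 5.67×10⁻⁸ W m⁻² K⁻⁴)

T_eq ≈ 164 K

Flux: S = L/(4πd²) = 5.74×10²⁷/(4π×(8.99×10¹¹)²) = 565 W m⁻².
Energy balance: absorbed = emitted ⇒ πR²·S(1−A) = 4πR²·σT_eq⁴, so T_eq⁴ = S(1−A)/(4σ).
T_eq = [565 × 0.29 / (4 × 5.67×10⁻⁸)]^(1/4) = (7.23×10⁸)^(1/4) = 164 K.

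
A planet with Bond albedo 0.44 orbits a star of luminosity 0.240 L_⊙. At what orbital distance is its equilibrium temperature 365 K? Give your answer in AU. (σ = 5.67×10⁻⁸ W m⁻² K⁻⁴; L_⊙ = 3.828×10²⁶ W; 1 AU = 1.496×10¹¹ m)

d ≈ 0.213 AU

L = 0.240 × 3.828×10²⁶ = 9.19×10²⁵ W.
From T_eq⁴ = L(1−A)/(16πσd²): d = √[L(1−A)/(16πσT_eq⁴)].
d = √[9.19×10²⁵ × 0.56 / (16π × 5.67×10⁻⁸ × (365)⁴)] = 3.19×10¹⁰ m = 0.213 AU.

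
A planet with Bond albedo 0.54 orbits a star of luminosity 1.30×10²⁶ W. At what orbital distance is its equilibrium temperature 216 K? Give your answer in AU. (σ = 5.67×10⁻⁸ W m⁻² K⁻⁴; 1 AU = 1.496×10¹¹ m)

From T_eq⁴ = L(1−A)/(16πσd²): d = √[L(1−A)/(16πσT_eq⁴)].
d = √[1.30×10²⁶ × 0.46 / (16π × 5.67×10⁻⁸ × (216)⁴)] = 9.82×10¹⁰ m = 0.656 AU.

d ≈ 0.656 AU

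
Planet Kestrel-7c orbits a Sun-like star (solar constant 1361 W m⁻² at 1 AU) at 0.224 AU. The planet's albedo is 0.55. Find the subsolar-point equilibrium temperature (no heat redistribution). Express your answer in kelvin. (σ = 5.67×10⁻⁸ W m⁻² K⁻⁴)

T_ss ≈ 681 K

Flux at 0.224 AU: S = 1361/0.224² = 2.71×10⁴ W m⁻².
At the subsolar point the surface absorbs S(1−A) and emits σT⁴ per unit area — no factor of 4, since only the local patch is in balance.
T = [2.71×10⁴ × 0.45 / 5.67×10⁻⁸]^(1/4) = (2.15×10¹¹)^(1/4) = 681 K.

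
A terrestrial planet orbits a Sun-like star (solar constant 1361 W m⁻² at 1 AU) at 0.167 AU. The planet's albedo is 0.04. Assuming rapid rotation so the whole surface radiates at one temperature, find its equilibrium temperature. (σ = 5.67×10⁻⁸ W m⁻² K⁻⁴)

T_eq ≈ 674 K

Flux at 0.167 AU: S = 1361/0.167² = 4.88×10⁴ W m⁻².
Energy balance: absorbed = emitted ⇒ πR²·S(1−A) = 4πR²·σT_eq⁴, so T_eq⁴ = S(1−A)/(4σ).
T_eq = [4.88×10⁴ × 0.96 / (4 × 5.67×10⁻⁸)]^(1/4) = (2.07×10¹¹)^(1/4) = 674 K.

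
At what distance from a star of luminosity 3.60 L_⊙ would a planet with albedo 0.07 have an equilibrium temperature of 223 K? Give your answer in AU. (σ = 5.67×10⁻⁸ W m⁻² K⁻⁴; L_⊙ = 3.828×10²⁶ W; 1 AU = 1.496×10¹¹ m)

L = 3.60 × 3.828×10²⁶ = 1.38×10²⁷ W.
From T_eq⁴ = L(1−A)/(16πσd²): d = √[L(1−A)/(16πσT_eq⁴)].
d = √[1.38×10²⁷ × 0.93 / (16π × 5.67×10⁻⁸ × (223)⁴)] = 4.26×10¹¹ m = 2.85 AU.

d ≈ 2.85 AU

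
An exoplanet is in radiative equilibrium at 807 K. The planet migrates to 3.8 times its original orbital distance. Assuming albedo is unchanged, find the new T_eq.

T_eq ∝ L^(1/4) · d^(−1/2).
T′ = 807 / 3.8^(1/2) = 414 K.

T_eq ≈ 414 K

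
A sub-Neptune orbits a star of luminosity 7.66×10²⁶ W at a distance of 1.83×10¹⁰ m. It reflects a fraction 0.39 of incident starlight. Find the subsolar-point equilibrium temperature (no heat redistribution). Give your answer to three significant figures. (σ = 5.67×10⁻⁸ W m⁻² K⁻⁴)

Flux: S = L/(4πd²) = 7.66×10²⁶/(4π×(1.83×10¹⁰)²) = 1.82×10⁵ W m⁻².
At the subsolar point the surface absorbs S(1−A) and emits σT⁴ per unit area — no factor of 4, since only the local patch is in balance.
T = [1.82×10⁵ × 0.61 / 5.67×10⁻⁸]^(1/4) = (1.96×10¹²)^(1/4) = 1180 K.

T_ss ≈ 1180 K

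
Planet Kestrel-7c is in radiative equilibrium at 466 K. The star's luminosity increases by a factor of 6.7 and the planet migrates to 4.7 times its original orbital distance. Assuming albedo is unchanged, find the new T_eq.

T_eq ≈ 346 K

T_eq ∝ L^(1/4) · d^(−1/2).
T′ = 466 × 6.7^(1/4) / 4.7^(1/2) = 346 K.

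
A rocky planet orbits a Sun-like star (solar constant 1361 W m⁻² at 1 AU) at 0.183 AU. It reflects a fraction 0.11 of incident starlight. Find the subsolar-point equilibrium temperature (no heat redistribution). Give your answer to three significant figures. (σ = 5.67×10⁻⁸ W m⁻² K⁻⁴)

T_ss ≈ 894 K

Flux at 0.183 AU: S = 1361/0.183² = 4.06×10⁴ W m⁻².
At the subsolar point the surface absorbs S(1−A) and emits σT⁴ per unit area — no factor of 4, since only the local patch is in balance.
T = [4.06×10⁴ × 0.89 / 5.67×10⁻⁸]^(1/4) = (6.38×10¹¹)^(1/4) = 894 K.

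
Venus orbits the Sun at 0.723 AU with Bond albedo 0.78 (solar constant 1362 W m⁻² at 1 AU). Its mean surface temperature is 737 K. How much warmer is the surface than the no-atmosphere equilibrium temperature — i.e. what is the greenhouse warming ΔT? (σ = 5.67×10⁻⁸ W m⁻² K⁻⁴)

S = 1362/0.723² = 2606 W m⁻².
T_eq = [S(1−A)/(4σ)]^(1/4) = [2606×0.22/(4×5.67×10⁻⁸)]^(1/4) = 224.2 K.
ΔT = T_surf − T_eq = 737 − 224.2.

ΔT ≈ 512.8 K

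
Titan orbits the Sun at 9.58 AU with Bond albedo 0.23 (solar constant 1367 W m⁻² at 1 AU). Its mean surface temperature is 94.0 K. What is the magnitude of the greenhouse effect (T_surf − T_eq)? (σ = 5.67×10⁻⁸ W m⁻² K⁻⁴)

S = 1367/9.58² = 14.89 W m⁻².
T_eq = [S(1−A)/(4σ)]^(1/4) = [14.89×0.77/(4×5.67×10⁻⁸)]^(1/4) = 84.3 K.
ΔT = T_surf − T_eq = 94 − 84.3.

ΔT ≈ 9.7 K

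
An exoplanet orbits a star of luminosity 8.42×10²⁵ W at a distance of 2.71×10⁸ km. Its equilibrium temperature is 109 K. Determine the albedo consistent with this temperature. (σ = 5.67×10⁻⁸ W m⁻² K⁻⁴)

d = 2.71×10⁸ km = 2.71×10¹¹ m.
Flux: S = L/(4πd²) = 8.42×10²⁵/(4π×(2.71×10¹¹)²) = 91.2 W m⁻².
From T_eq⁴ = S(1−A)/(4σ): 1−A = 4σT_eq⁴/S.
1−A = 4 × 5.67×10⁻⁸ × (109)⁴ / 91.2 = 0.351.

A ≈ 0.65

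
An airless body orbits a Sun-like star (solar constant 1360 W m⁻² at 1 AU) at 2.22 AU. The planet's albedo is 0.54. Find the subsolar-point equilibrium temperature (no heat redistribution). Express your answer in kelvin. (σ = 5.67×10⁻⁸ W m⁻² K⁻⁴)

Flux at 2.22 AU: S = 1360/2.22² = 276 W m⁻².
At the subsolar point the surface absorbs S(1−A) and emits σT⁴ per unit area — no factor of 4, since only the local patch is in balance.
T = [276 × 0.46 / 5.67×10⁻⁸]^(1/4) = (2.24×10⁹)^(1/4) = 218 K.

T_ss ≈ 218 K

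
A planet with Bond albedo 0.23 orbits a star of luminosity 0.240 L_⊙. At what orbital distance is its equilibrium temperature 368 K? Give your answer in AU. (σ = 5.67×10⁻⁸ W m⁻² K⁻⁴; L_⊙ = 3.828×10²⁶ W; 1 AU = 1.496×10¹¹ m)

d ≈ 0.246 AU

L = 0.240 × 3.828×10²⁶ = 9.19×10²⁵ W.
From T_eq⁴ = L(1−A)/(16πσd²): d = √[L(1−A)/(16πσT_eq⁴)].
d = √[9.19×10²⁵ × 0.77 / (16π × 5.67×10⁻⁸ × (368)⁴)] = 3.68×10¹⁰ m = 0.246 AU.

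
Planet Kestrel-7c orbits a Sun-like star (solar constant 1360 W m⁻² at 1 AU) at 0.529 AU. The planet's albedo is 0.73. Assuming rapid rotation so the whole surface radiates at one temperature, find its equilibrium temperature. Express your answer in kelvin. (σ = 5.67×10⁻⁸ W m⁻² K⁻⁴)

T_eq ≈ 276 K

Flux at 0.529 AU: S = 1360/0.529² = 4860 W m⁻².
Energy balance: absorbed = emitted ⇒ πR²·S(1−A) = 4πR²·σT_eq⁴, so T_eq⁴ = S(1−A)/(4σ).
T_eq = [4860 × 0.27 / (4 × 5.67×10⁻⁸)]^(1/4) = (5.79×10⁹)^(1/4) = 276 K.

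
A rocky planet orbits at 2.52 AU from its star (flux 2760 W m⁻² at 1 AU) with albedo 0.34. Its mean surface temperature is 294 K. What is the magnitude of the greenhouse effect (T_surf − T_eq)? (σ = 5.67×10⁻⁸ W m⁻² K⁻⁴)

S = 2760/2.52² = 434.6 W m⁻².
T_eq = [S(1−A)/(4σ)]^(1/4) = [434.6×0.66/(4×5.67×10⁻⁸)]^(1/4) = 188.6 K.
ΔT = T_surf − T_eq = 294 − 188.6.

ΔT ≈ 105.4 K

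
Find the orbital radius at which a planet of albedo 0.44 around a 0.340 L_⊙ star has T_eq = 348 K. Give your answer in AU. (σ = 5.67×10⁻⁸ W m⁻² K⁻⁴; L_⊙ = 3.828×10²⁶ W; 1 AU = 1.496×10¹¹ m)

L = 0.340 × 3.828×10²⁶ = 1.30×10²⁶ W.
From T_eq⁴ = L(1−A)/(16πσd²): d = √[L(1−A)/(16πσT_eq⁴)].
d = √[1.30×10²⁶ × 0.56 / (16π × 5.67×10⁻⁸ × (348)⁴)] = 4.18×10¹⁰ m = 0.279 AU.

d ≈ 0.279 AU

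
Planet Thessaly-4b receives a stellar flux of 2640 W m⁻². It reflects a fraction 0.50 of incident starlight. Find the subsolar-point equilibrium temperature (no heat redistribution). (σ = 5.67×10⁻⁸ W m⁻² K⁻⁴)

At the subsolar point the surface absorbs S(1−A) and emits σT⁴ per unit area — no factor of 4, since only the local patch is in balance.
T = [2640 × 0.50 / 5.67×10⁻⁸]^(1/4) = (2.33×10¹⁰)^(1/4) = 391 K.

T_ss ≈ 391 K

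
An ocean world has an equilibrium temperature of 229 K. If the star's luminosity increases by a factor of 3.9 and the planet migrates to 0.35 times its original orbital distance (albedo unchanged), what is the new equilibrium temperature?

T_eq ≈ 544 K

T_eq ∝ L^(1/4) · d^(−1/2).
T′ = 229 × 3.9^(1/4) / 0.35^(1/2) = 544 K.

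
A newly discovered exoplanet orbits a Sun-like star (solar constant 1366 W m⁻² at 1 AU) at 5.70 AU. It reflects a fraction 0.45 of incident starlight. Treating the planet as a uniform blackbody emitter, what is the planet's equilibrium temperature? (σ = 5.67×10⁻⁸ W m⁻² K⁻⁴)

Flux at 5.70 AU: S = 1366/5.70² = 42.0 W m⁻².
Energy balance: absorbed = emitted ⇒ πR²·S(1−A) = 4πR²·σT_eq⁴, so T_eq⁴ = S(1−A)/(4σ).
T_eq = [42.0 × 0.55 / (4 × 5.67×10⁻⁸)]^(1/4) = (1.02×10⁸)^(1/4) = 100 K.

T_eq ≈ 100 K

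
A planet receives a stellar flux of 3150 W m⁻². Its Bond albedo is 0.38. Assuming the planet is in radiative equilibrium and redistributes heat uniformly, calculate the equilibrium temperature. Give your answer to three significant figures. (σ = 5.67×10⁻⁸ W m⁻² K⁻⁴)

Energy balance: absorbed = emitted ⇒ πR²·S(1−A) = 4πR²·σT_eq⁴, so T_eq⁴ = S(1−A)/(4σ).
T_eq = [3150 × 0.62 / (4 × 5.67×10⁻⁸)]^(1/4) = (8.61×10⁹)^(1/4) = 305 K.

T_eq ≈ 305 K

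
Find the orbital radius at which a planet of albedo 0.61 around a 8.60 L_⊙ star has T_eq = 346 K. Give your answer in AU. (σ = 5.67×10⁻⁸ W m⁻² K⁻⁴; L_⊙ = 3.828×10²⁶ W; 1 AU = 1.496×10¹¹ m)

d ≈ 1.19 AU

L = 8.60 × 3.828×10²⁶ = 3.29×10²⁷ W.
From T_eq⁴ = L(1−A)/(16πσd²): d = √[L(1−A)/(16πσT_eq⁴)].
d = √[3.29×10²⁷ × 0.39 / (16π × 5.67×10⁻⁸ × (346)⁴)] = 1.77×10¹¹ m = 1.19 AU.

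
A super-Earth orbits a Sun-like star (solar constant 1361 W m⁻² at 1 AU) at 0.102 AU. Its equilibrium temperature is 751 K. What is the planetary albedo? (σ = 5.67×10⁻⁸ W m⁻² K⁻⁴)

Flux at 0.102 AU: S = 1361/0.102² = 1.31×10⁵ W m⁻².
From T_eq⁴ = S(1−A)/(4σ): 1−A = 4σT_eq⁴/S.
1−A = 4 × 5.67×10⁻⁸ × (751)⁴ / 1.31×10⁵ = 0.551.

A ≈ 0.45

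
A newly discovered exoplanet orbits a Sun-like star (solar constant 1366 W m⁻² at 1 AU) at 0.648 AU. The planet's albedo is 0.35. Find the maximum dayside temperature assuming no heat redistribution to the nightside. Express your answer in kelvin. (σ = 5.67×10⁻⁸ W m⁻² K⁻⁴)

Flux at 0.648 AU: S = 1366/0.648² = 3250 W m⁻².
With no redistribution each surface element balances locally: S(1−A) = σT⁴.
T = [3250 × 0.65 / 5.67×10⁻⁸]^(1/4) = (3.73×10¹⁰)^(1/4) = 439 K.

T_ss ≈ 439 K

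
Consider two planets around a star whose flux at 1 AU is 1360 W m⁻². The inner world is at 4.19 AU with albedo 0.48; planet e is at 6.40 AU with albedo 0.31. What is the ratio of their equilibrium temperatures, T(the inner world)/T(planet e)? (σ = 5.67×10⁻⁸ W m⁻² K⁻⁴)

T₁/T₂ ≈ 1.152

T_eq = [S₀(1−A)/(4σd²)]^(1/4), so T ∝ (1−A)^(1/4) / √d.
T₁ = [1360×0.52/(4×5.67×10⁻⁸×4.19²)]^(1/4) = 115.44 K.
T₂ = [1360×0.69/(4×5.67×10⁻⁸×6.40²)]^(1/4) = 100.25 K.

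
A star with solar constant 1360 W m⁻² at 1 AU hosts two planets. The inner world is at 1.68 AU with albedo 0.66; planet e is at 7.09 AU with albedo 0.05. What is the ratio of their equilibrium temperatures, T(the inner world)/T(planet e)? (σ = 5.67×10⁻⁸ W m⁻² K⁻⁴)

T_eq = [S₀(1−A)/(4σd²)]^(1/4), so T ∝ (1−A)^(1/4) / √d.
T₁ = [1360×0.34/(4×5.67×10⁻⁸×1.68²)]^(1/4) = 163.94 K.
T₂ = [1360×0.95/(4×5.67×10⁻⁸×7.09²)]^(1/4) = 103.18 K.

T₁/T₂ ≈ 1.589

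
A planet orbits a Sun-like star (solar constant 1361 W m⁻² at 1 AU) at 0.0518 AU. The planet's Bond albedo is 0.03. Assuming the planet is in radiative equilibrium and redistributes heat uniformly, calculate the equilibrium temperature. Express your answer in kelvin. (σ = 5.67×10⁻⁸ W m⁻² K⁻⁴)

Flux at 0.0518 AU: S = 1361/0.0518² = 5.07×10⁵ W m⁻².
Energy balance: absorbed = emitted ⇒ πR²·S(1−A) = 4πR²·σT_eq⁴, so T_eq⁴ = S(1−A)/(4σ).
T_eq = [5.07×10⁵ × 0.97 / (4 × 5.67×10⁻⁸)]^(1/4) = (2.17×10¹²)^(1/4) = 1210 K.

T_eq ≈ 1210 K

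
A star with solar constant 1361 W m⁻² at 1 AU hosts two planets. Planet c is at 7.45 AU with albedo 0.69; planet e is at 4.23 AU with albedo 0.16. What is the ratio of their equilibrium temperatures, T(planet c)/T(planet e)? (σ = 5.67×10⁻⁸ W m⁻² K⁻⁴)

T_eq = [S₀(1−A)/(4σd²)]^(1/4), so T ∝ (1−A)^(1/4) / √d.
T₁ = [1361×0.31/(4×5.67×10⁻⁸×7.45²)]^(1/4) = 76.09 K.
T₂ = [1361×0.84/(4×5.67×10⁻⁸×4.23²)]^(1/4) = 129.55 K.

T₁/T₂ ≈ 0.587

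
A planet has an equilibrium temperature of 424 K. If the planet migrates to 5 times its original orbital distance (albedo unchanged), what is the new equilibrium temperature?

T_eq ∝ L^(1/4) · d^(−1/2).
T′ = 424 / 5^(1/2) = 190 K.

T_eq ≈ 190 K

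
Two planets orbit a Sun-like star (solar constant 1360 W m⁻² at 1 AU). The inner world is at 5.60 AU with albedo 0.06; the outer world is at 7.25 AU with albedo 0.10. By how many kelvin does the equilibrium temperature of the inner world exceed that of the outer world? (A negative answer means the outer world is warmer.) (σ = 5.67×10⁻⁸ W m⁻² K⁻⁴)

T_eq = [S₀(1−A)/(4σd²)]^(1/4), so T ∝ (1−A)^(1/4) / √d.
T₁ = [1360×0.94/(4×5.67×10⁻⁸×5.60²)]^(1/4) = 115.79 K.
T₂ = [1360×0.90/(4×5.67×10⁻⁸×7.25²)]^(1/4) = 100.66 K.

ΔT ≈ 15.1 K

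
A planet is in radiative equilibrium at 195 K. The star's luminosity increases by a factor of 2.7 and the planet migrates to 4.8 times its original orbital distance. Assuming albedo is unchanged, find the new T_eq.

T_eq ≈ 114 K

T_eq ∝ L^(1/4) · d^(−1/2).
T′ = 195 × 2.7^(1/4) / 4.8^(1/2) = 114 K.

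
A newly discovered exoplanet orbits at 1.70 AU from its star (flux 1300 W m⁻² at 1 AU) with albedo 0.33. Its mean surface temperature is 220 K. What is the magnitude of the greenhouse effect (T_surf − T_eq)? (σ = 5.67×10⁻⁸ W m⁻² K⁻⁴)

S = 1300/1.70² = 449.8 W m⁻².
T_eq = [S(1−A)/(4σ)]^(1/4) = [449.8×0.67/(4×5.67×10⁻⁸)]^(1/4) = 190.9 K.
ΔT = T_surf − T_eq = 220 − 190.9.

ΔT ≈ 29.1 K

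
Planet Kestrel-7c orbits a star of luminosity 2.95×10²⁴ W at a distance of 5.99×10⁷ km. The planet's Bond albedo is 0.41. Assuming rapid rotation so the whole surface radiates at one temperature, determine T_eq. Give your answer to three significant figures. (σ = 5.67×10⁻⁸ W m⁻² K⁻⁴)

d = 5.99×10⁷ km = 5.99×10¹⁰ m.
Flux: S = L/(4πd²) = 2.95×10²⁴/(4π×(5.99×10¹⁰)²) = 65.4 W m⁻².
Energy balance: absorbed = emitted ⇒ πR²·S(1−A) = 4πR²·σT_eq⁴, so T_eq⁴ = S(1−A)/(4σ).
T_eq = [65.4 × 0.59 / (4 × 5.67×10⁻⁸)]^(1/4) = (1.70×10⁸)^(1/4) = 114 K.

T_eq ≈ 114 K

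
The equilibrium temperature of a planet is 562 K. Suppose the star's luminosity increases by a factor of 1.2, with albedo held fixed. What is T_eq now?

T_eq ∝ L^(1/4) · d^(−1/2).
T′ = 562 × 1.2^(1/4) = 588 K.

T_eq ≈ 588 K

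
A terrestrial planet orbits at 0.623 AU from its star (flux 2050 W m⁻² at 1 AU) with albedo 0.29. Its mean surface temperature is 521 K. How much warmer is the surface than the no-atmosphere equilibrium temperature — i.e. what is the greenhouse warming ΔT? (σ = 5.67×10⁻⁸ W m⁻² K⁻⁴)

S = 2050/0.623² = 5282 W m⁻².
T_eq = [S(1−A)/(4σ)]^(1/4) = [5282×0.71/(4×5.67×10⁻⁸)]^(1/4) = 358.6 K.
ΔT = T_surf − T_eq = 521 − 358.6.

ΔT ≈ 162.4 K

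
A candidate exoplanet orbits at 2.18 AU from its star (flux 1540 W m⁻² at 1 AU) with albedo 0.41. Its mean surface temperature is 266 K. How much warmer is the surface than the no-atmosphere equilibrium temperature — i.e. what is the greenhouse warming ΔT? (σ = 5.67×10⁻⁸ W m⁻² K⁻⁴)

S = 1540/2.18² = 324.0 W m⁻².
T_eq = [S(1−A)/(4σ)]^(1/4) = [324.0×0.59/(4×5.67×10⁻⁸)]^(1/4) = 170.4 K.
ΔT = T_surf − T_eq = 266 − 170.4.

ΔT ≈ 95.6 K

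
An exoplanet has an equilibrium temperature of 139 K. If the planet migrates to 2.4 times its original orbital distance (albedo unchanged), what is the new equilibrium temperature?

T_eq ≈ 89.7 K

T_eq ∝ L^(1/4) · d^(−1/2).
T′ = 139 / 2.4^(1/2) = 89.7 K.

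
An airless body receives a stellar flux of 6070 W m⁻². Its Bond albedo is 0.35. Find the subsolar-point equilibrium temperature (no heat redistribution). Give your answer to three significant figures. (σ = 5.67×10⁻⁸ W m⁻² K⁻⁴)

T_ss ≈ 514 K

At the subsolar point the surface absorbs S(1−A) and emits σT⁴ per unit area — no factor of 4, since only the local patch is in balance.
T = [6070 × 0.65 / 5.67×10⁻⁸]^(1/4) = (6.96×10¹⁰)^(1/4) = 514 K.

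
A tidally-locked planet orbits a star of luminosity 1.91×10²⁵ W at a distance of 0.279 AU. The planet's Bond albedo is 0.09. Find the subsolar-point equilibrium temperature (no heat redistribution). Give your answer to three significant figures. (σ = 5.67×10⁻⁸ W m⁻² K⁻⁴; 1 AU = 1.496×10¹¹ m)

d = 0.279 AU = 4.17×10¹⁰ m.
Flux: S = L/(4πd²) = 1.91×10²⁵/(4π×(4.17×10¹⁰)²) = 872 W m⁻².
At the subsolar point the surface absorbs S(1−A) and emits σT⁴ per unit area — no factor of 4, since only the local patch is in balance.
T = [872 × 0.91 / 5.67×10⁻⁸]^(1/4) = (1.40×10¹⁰)^(1/4) = 344 K.

T_ss ≈ 344 K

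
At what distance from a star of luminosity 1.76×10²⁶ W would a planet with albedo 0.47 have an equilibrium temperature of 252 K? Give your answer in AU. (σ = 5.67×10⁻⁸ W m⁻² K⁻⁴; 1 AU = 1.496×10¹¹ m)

From T_eq⁴ = L(1−A)/(16πσd²): d = √[L(1−A)/(16πσT_eq⁴)].
d = √[1.76×10²⁶ × 0.53 / (16π × 5.67×10⁻⁸ × (252)⁴)] = 9.01×10¹⁰ m = 0.602 AU.

d ≈ 0.602 AU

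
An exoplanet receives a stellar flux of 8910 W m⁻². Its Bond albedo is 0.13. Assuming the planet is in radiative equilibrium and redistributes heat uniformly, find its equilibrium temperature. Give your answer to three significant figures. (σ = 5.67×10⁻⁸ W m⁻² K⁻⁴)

Energy balance: absorbed = emitted ⇒ πR²·S(1−A) = 4πR²·σT_eq⁴, so T_eq⁴ = S(1−A)/(4σ).
T_eq = [8910 × 0.87 / (4 × 5.67×10⁻⁸)]^(1/4) = (3.42×10¹⁰)^(1/4) = 430 K.

T_eq ≈ 430 K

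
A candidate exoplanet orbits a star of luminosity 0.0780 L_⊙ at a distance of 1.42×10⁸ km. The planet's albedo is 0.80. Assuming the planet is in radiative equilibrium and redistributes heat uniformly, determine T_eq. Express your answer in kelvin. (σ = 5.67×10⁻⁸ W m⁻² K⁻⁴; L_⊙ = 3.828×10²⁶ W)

T_eq ≈ 101 K

d = 1.42×10⁸ km = 1.42×10¹¹ m.
L = 0.0780 × 3.828×10²⁶ = 2.99×10²⁵ W.
Flux: S = L/(4πd²) = 2.99×10²⁵/(4π×(1.42×10¹¹)²) = 118 W m⁻².
Energy balance: absorbed = emitted ⇒ πR²·S(1−A) = 4πR²·σT_eq⁴, so T_eq⁴ = S(1−A)/(4σ).
T_eq = [118 × 0.20 / (4 × 5.67×10⁻⁸)]^(1/4) = (1.04×10⁸)^(1/4) = 101 K.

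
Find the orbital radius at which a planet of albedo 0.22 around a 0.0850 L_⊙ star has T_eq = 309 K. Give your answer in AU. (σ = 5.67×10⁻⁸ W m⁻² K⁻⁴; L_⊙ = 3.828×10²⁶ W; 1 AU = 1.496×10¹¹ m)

L = 0.0850 × 3.828×10²⁶ = 3.25×10²⁵ W.
From T_eq⁴ = L(1−A)/(16πσd²): d = √[L(1−A)/(16πσT_eq⁴)].
d = √[3.25×10²⁵ × 0.78 / (16π × 5.67×10⁻⁸ × (309)⁴)] = 3.13×10¹⁰ m = 0.209 AU.

d ≈ 0.209 AU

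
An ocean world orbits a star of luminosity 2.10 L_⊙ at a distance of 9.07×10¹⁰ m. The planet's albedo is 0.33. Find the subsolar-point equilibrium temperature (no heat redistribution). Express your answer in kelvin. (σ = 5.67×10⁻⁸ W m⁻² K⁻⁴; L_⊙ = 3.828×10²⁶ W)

L = 2.10 × 3.828×10²⁶ = 8.04×10²⁶ W.
Flux: S = L/(4πd²) = 8.04×10²⁶/(4π×(9.07×10¹⁰)²) = 7780 W m⁻².
At the subsolar point the surface absorbs S(1−A) and emits σT⁴ per unit area — no factor of 4, since only the local patch is in balance.
T = [7780 × 0.67 / 5.67×10⁻⁸]^(1/4) = (9.19×10¹⁰)^(1/4) = 551 K.

T_ss ≈ 551 K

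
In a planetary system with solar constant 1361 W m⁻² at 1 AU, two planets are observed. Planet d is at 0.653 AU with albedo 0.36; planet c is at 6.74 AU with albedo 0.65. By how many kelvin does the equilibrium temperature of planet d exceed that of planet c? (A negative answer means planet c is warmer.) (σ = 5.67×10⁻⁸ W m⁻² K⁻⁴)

T_eq = [S₀(1−A)/(4σd²)]^(1/4), so T ∝ (1−A)^(1/4) / √d.
T₁ = [1361×0.64/(4×5.67×10⁻⁸×0.653²)]^(1/4) = 308.06 K.
T₂ = [1361×0.35/(4×5.67×10⁻⁸×6.74²)]^(1/4) = 82.46 K.

ΔT ≈ 225.6 K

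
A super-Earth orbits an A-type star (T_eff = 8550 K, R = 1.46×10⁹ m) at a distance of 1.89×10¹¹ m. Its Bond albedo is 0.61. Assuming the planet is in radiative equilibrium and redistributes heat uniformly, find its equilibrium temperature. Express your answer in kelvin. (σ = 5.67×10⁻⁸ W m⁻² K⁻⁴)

L = 4πR_⋆²σT_⋆⁴ = 4π(1.46×10⁹)² × 5.67×10⁻⁸ × (8550)⁴ = 8.12×10²⁷ W.
S = L/(4πd²) = 1.81×10⁴ W m⁻².
Energy balance: absorbed = emitted ⇒ πR²·S(1−A) = 4πR²·σT_eq⁴, so T_eq⁴ = S(1−A)/(4σ).
T_eq = [1.81×10⁴ × 0.39 / (4 × 5.67×10⁻⁸)]^(1/4) = (3.11×10¹⁰)^(1/4) = 420 K.

T_eq ≈ 420 K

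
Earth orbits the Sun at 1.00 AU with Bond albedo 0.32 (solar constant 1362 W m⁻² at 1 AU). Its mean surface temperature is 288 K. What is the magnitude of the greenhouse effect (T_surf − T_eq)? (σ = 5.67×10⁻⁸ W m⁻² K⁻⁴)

ΔT ≈ 35.2 K

S = 1362/1.00² = 1362 W m⁻².
T_eq = [S(1−A)/(4σ)]^(1/4) = [1362×0.68/(4×5.67×10⁻⁸)]^(1/4) = 252.8 K.
ΔT = T_surf − T_eq = 288 − 252.8.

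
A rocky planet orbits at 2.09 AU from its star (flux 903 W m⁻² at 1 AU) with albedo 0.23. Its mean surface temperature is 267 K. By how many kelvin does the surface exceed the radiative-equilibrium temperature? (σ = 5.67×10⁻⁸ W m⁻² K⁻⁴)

S = 903/2.09² = 206.7 W m⁻².
T_eq = [S(1−A)/(4σ)]^(1/4) = [206.7×0.77/(4×5.67×10⁻⁸)]^(1/4) = 162.8 K.
ΔT = T_surf − T_eq = 267 − 162.8.

ΔT ≈ 104.2 K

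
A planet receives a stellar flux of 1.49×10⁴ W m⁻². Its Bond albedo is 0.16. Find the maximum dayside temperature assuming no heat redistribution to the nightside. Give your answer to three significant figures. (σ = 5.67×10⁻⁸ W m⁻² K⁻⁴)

T_ss ≈ 685 K

With no redistribution each surface element balances locally: S(1−A) = σT⁴.
T = [1.49×10⁴ × 0.84 / 5.67×10⁻⁸]^(1/4) = (2.21×10¹¹)^(1/4) = 685 K.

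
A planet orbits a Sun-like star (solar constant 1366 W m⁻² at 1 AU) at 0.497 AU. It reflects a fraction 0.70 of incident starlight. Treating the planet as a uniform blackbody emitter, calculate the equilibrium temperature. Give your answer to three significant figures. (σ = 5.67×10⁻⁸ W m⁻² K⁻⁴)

Flux at 0.497 AU: S = 1366/0.497² = 5530 W m⁻².
Energy balance: absorbed = emitted ⇒ πR²·S(1−A) = 4πR²·σT_eq⁴, so T_eq⁴ = S(1−A)/(4σ).
T_eq = [5530 × 0.30 / (4 × 5.67×10⁻⁸)]^(1/4) = (7.32×10⁹)^(1/4) = 292 K.

T_eq ≈ 292 K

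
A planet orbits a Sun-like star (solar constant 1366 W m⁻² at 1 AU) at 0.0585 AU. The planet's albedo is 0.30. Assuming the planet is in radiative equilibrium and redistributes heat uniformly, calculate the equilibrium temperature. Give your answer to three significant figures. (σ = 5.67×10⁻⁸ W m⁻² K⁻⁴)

T_eq ≈ 1050 K

Flux at 0.0585 AU: S = 1366/0.0585² = 3.99×10⁵ W m⁻².
Energy balance: absorbed = emitted ⇒ πR²·S(1−A) = 4πR²·σT_eq⁴, so T_eq⁴ = S(1−A)/(4σ).
T_eq = [3.99×10⁵ × 0.70 / (4 × 5.67×10⁻⁸)]^(1/4) = (1.23×10¹²)^(1/4) = 1050 K.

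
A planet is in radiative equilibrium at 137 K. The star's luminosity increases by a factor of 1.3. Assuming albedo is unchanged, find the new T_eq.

T_eq ≈ 146 K

T_eq ∝ L^(1/4) · d^(−1/2).
T′ = 137 × 1.3^(1/4) = 146 K.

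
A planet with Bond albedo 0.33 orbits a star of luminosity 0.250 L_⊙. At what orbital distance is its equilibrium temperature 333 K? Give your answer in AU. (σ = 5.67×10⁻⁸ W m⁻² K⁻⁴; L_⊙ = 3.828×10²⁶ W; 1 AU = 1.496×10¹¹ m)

L = 0.250 × 3.828×10²⁶ = 9.57×10²⁵ W.
From T_eq⁴ = L(1−A)/(16πσd²): d = √[L(1−A)/(16πσT_eq⁴)].
d = √[9.57×10²⁵ × 0.67 / (16π × 5.67×10⁻⁸ × (333)⁴)] = 4.28×10¹⁰ m = 0.286 AU.

d ≈ 0.286 AU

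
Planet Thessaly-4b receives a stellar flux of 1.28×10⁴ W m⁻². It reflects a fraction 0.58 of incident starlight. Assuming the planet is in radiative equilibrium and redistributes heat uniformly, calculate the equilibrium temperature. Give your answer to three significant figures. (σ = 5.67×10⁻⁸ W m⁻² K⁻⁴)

Energy balance: absorbed = emitted ⇒ πR²·S(1−A) = 4πR²·σT_eq⁴, so T_eq⁴ = S(1−A)/(4σ).
T_eq = [1.28×10⁴ × 0.42 / (4 × 5.67×10⁻⁸)]^(1/4) = (2.37×10¹⁰)^(1/4) = 392 K.

T_eq ≈ 392 K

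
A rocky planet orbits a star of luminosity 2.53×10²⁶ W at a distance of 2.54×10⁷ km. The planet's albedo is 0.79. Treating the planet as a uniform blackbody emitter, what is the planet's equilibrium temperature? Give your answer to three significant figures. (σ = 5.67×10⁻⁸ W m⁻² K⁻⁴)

d = 2.54×10⁷ km = 2.54×10¹⁰ m.
Flux: S = L/(4πd²) = 2.53×10²⁶/(4π×(2.54×10¹⁰)²) = 3.12×10⁴ W m⁻².
Energy balance: absorbed = emitted ⇒ πR²·S(1−A) = 4πR²·σT_eq⁴, so T_eq⁴ = S(1−A)/(4σ).
T_eq = [3.12×10⁴ × 0.21 / (4 × 5.67×10⁻⁸)]^(1/4) = (2.89×10¹⁰)^(1/4) = 412 K.

T_eq ≈ 412 K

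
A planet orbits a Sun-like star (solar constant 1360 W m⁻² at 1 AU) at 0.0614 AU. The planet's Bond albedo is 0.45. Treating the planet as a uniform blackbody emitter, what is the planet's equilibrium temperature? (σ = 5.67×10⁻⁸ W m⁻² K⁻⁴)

Flux at 0.0614 AU: S = 1360/0.0614² = 3.61×10⁵ W m⁻².
Energy balance: absorbed = emitted ⇒ πR²·S(1−A) = 4πR²·σT_eq⁴, so T_eq⁴ = S(1−A)/(4σ).
T_eq = [3.61×10⁵ × 0.55 / (4 × 5.67×10⁻⁸)]^(1/4) = (8.75×10¹¹)^(1/4) = 967 K.

T_eq ≈ 967 K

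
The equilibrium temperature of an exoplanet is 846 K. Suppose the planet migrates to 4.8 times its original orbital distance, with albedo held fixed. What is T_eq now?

T_eq ≈ 386 K

T_eq ∝ L^(1/4) · d^(−1/2).
T′ = 846 / 4.8^(1/2) = 386 K.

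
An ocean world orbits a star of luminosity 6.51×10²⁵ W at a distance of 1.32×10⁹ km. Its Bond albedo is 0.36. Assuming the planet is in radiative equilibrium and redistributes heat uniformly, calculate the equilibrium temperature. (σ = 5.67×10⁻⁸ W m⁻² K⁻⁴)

d = 1.32×10⁹ km = 1.32×10¹² m.
Flux: S = L/(4πd²) = 6.51×10²⁵/(4π×(1.32×10¹²)²) = 2.97 W m⁻².
Energy balance: absorbed = emitted ⇒ πR²·S(1−A) = 4πR²·σT_eq⁴, so T_eq⁴ = S(1−A)/(4σ).
T_eq = [2.97 × 0.64 / (4 × 5.67×10⁻⁸)]^(1/4) = (8.39×10⁶)^(1/4) = 53.8 K.

T_eq ≈ 53.8 K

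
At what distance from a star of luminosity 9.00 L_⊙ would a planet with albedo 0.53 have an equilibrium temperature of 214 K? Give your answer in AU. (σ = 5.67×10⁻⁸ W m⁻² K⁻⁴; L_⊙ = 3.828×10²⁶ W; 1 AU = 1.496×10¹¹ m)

L = 9.00 × 3.828×10²⁶ = 3.45×10²⁷ W.
From T_eq⁴ = L(1−A)/(16πσd²): d = √[L(1−A)/(16πσT_eq⁴)].
d = √[3.45×10²⁷ × 0.47 / (16π × 5.67×10⁻⁸ × (214)⁴)] = 5.20×10¹¹ m = 3.48 AU.

d ≈ 3.48 AU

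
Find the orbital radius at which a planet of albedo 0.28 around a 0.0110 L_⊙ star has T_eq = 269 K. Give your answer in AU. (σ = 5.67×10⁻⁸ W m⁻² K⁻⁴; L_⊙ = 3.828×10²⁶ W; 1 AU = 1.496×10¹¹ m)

d ≈ 0.0953 AU

L = 0.0110 × 3.828×10²⁶ = 4.21×10²⁴ W.
From T_eq⁴ = L(1−A)/(16πσd²): d = √[L(1−A)/(16πσT_eq⁴)].
d = √[4.21×10²⁴ × 0.72 / (16π × 5.67×10⁻⁸ × (269)⁴)] = 1.43×10¹⁰ m = 0.0953 AU.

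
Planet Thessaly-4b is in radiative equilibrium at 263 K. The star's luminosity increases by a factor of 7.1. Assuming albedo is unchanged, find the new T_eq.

T_eq ≈ 429 K

T_eq ∝ L^(1/4) · d^(−1/2).
T′ = 263 × 7.1^(1/4) = 429 K.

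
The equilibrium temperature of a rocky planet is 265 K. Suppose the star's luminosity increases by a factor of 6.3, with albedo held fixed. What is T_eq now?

T_eq ≈ 420 K

T_eq ∝ L^(1/4) · d^(−1/2).
T′ = 265 × 6.3^(1/4) = 420 K.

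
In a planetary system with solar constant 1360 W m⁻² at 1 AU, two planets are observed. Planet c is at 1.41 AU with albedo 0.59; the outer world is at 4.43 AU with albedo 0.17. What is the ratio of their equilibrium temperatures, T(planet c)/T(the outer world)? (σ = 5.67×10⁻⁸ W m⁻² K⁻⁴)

T₁/T₂ ≈ 1.486

T_eq = [S₀(1−A)/(4σd²)]^(1/4), so T ∝ (1−A)^(1/4) / √d.
T₁ = [1360×0.41/(4×5.67×10⁻⁸×1.41²)]^(1/4) = 187.53 K.
T₂ = [1360×0.83/(4×5.67×10⁻⁸×4.43²)]^(1/4) = 126.19 K.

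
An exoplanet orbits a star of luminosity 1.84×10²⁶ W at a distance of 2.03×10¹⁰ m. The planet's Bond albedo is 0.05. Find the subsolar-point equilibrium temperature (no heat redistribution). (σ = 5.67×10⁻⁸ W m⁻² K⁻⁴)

T_ss ≈ 878 K

Flux: S = L/(4πd²) = 1.84×10²⁶/(4π×(2.03×10¹⁰)²) = 3.55×10⁴ W m⁻².
At the subsolar point the surface absorbs S(1−A) and emits σT⁴ per unit area — no factor of 4, since only the local patch is in balance.
T = [3.55×10⁴ × 0.95 / 5.67×10⁻⁸]^(1/4) = (5.95×10¹¹)^(1/4) = 878 K.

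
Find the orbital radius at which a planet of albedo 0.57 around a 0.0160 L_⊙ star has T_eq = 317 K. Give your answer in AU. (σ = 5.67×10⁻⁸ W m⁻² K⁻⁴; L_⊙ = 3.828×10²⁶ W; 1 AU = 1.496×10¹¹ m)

d ≈ 0.0639 AU

L = 0.0160 × 3.828×10²⁶ = 6.12×10²⁴ W.
From T_eq⁴ = L(1−A)/(16πσd²): d = √[L(1−A)/(16πσT_eq⁴)].
d = √[6.12×10²⁴ × 0.43 / (16π × 5.67×10⁻⁸ × (317)⁴)] = 9.57×10⁹ m = 0.0639 AU.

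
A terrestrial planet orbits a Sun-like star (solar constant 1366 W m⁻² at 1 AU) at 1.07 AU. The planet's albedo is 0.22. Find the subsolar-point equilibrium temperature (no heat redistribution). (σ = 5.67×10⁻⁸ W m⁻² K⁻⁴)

Flux at 1.07 AU: S = 1366/1.07² = 1190 W m⁻².
At the subsolar point the surface absorbs S(1−A) and emits σT⁴ per unit area — no factor of 4, since only the local patch is in balance.
T = [1190 × 0.78 / 5.67×10⁻⁸]^(1/4) = (1.64×10¹⁰)^(1/4) = 358 K.

T_ss ≈ 358 K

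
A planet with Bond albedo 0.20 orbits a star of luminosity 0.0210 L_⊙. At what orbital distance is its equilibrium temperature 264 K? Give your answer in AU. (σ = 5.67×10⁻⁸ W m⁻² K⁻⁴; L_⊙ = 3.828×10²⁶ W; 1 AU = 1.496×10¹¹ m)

L = 0.0210 × 3.828×10²⁶ = 8.04×10²⁴ W.
From T_eq⁴ = L(1−A)/(16πσd²): d = √[L(1−A)/(16πσT_eq⁴)].
d = √[8.04×10²⁴ × 0.80 / (16π × 5.67×10⁻⁸ × (264)⁴)] = 2.16×10¹⁰ m = 0.144 AU.

d ≈ 0.144 AU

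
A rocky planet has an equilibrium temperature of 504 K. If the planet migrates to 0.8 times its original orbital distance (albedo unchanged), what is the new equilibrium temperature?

T_eq ∝ L^(1/4) · d^(−1/2).
T′ = 504 / 0.8^(1/2) = 563 K.

T_eq ≈ 563 K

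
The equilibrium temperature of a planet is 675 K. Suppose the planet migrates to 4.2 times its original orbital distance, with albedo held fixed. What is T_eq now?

T_eq ≈ 329 K

T_eq ∝ L^(1/4) · d^(−1/2).
T′ = 675 / 4.2^(1/2) = 329 K.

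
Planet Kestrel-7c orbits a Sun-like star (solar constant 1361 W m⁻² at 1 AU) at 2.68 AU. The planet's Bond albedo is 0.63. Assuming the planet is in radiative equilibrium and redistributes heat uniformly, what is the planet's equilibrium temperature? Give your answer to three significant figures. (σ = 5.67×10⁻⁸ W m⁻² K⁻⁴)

Flux at 2.68 AU: S = 1361/2.68² = 189 W m⁻².
Energy balance: absorbed = emitted ⇒ πR²·S(1−A) = 4πR²·σT_eq⁴, so T_eq⁴ = S(1−A)/(4σ).
T_eq = [189 × 0.37 / (4 × 5.67×10⁻⁸)]^(1/4) = (3.09×10⁸)^(1/4) = 133 K.

T_eq ≈ 133 K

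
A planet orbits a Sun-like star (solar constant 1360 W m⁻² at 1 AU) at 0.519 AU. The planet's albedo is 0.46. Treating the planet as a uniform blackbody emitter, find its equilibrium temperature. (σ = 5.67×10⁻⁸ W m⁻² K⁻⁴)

T_eq ≈ 331 K

Flux at 0.519 AU: S = 1360/0.519² = 5050 W m⁻².
Energy balance: absorbed = emitted ⇒ πR²·S(1−A) = 4πR²·σT_eq⁴, so T_eq⁴ = S(1−A)/(4σ).
T_eq = [5050 × 0.54 / (4 × 5.67×10⁻⁸)]^(1/4) = (1.20×10¹⁰)^(1/4) = 331 K.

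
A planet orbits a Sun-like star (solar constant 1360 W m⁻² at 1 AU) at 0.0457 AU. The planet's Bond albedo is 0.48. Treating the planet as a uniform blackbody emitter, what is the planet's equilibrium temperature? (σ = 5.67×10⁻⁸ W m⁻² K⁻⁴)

Flux at 0.0457 AU: S = 1360/0.0457² = 6.51×10⁵ W m⁻².
Energy balance: absorbed = emitted ⇒ πR²·S(1−A) = 4πR²·σT_eq⁴, so T_eq⁴ = S(1−A)/(4σ).
T_eq = [6.51×10⁵ × 0.52 / (4 × 5.67×10⁻⁸)]^(1/4) = (1.49×10¹²)^(1/4) = 1110 K.

T_eq ≈ 1110 K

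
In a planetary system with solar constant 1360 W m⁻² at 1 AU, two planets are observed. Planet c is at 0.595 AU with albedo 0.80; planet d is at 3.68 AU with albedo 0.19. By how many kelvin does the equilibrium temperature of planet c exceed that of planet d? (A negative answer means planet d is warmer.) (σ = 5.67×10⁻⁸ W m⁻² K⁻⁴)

ΔT ≈ 103.6 K

T_eq = [S₀(1−A)/(4σd²)]^(1/4), so T ∝ (1−A)^(1/4) / √d.
T₁ = [1360×0.20/(4×5.67×10⁻⁸×0.595²)]^(1/4) = 241.25 K.
T₂ = [1360×0.81/(4×5.67×10⁻⁸×3.68²)]^(1/4) = 137.62 K.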